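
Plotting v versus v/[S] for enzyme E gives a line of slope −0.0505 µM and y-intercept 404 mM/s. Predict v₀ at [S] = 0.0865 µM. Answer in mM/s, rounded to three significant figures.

255 mM/s

In the Eadie–Hofstee form v = Vmax − Km·(v/[S]), the slope is −Km and the intercept is Vmax, so Km = 0.0505 µM and Vmax = 404 mM/s.
v = 404 × 0.0865/(0.0505 + 0.0865) = 255 mM/s.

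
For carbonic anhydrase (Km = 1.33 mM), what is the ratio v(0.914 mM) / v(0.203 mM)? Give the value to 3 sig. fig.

The fractional saturations are [S]/(Km+[S]) = 0.203/1.533 = 0.1324 and 0.914/2.244 = 0.4073.
v₂/v₁ is just their ratio: 0.4073/0.1324 = 3.08.

3.08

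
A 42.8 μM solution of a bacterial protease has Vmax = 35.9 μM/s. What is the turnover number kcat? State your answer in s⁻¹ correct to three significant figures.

kcat = Vmax/[E]total = 35.9 μM/s / 42.8 μM = 0.839 s⁻¹.

0.839 s⁻¹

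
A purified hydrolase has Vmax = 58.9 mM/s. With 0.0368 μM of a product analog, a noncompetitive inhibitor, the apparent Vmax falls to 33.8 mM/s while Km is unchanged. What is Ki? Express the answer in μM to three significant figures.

Noncompetitive: Vmax,app = Vmax/α with α = 1 + [I]/Ki.
α = Vmax/Vmax,app = 58.9/33.8 = 1.743.
Ki = [I]/(α − 1) = 0.0368/0.7426 = 0.0496 μM.

0.0496 μM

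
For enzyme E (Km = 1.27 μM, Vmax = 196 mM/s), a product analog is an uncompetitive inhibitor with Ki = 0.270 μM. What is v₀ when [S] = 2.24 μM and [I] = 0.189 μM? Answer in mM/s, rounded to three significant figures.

With α = 1 + [I]/Ki = 1 + 0.189/0.270 = 1.700, the uncompetitive rate law is v = (Vmax/α)·[S] / (Km/α + [S]).
v = (196/1.700)×2.24 / (1.27/1.700 + 2.24) = 258.3/2.987 = 86.5 mM/s.

86.5 mM/s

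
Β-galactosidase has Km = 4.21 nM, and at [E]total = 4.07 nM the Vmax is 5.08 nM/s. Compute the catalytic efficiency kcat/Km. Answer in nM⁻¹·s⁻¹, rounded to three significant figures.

0.296 nM⁻¹·s⁻¹

kcat = Vmax/[E]total = 5.08/4.07 = 1.25 s⁻¹.
kcat/Km = 1.25/4.21 = 0.296 nM⁻¹·s⁻¹.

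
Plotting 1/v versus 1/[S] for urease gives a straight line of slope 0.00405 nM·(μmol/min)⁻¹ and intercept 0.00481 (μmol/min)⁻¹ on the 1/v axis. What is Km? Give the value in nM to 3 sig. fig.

0.842 nM

y-intercept = 1/Vmax ⇒ Vmax = 208 μmol/min; slope = Km/Vmax ⇒ Km = slope × Vmax.
Km = 0.00405 × 208 = 0.842 nM.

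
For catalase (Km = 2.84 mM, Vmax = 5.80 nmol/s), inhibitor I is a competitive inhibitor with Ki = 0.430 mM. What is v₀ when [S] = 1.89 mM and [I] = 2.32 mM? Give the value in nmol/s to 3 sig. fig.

0.547 nmol/s

α = 1 + [I]/Ki = 1 + 2.32/0.430 = 6.395.
For a competitive inhibitor, Vmax is unchanged and the apparent Km becomes α·Km: Km,app = 18.2 mM, Vmax,app = 5.80 nmol/s.
v = Vmax,app·[S]/(Km,app + [S]) = 5.80 × 1.89/(18.2 + 1.89) = 0.547 nmol/s.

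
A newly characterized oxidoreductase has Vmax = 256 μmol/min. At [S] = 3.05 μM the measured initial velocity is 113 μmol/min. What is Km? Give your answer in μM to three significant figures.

From v = Vmax[S]/(Km+[S]), Km = [S](Vmax − v)/v.
Km = 3.05 × (256 − 113) / 113 = 436.2/113 = 3.86 μM.

3.86 μM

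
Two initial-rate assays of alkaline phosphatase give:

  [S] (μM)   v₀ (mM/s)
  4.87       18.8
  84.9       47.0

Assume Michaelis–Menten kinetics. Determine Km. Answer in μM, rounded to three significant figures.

8.53 μM

In reciprocal form, 1/v = (Km/Vmax)·(1/[S]) + 1/Vmax. The two points give (1/[S], 1/v) = (0.2053, 0.05319) and (0.01178, 0.02128).
Slope = (0.05319 − 0.02128)/(0.2053 − 0.01178) = 0.1649; intercept = 0.05319 − 0.1649×0.2053 = 0.01933.
Vmax = 1/intercept = 51.7 mM/s; Km = slope × Vmax = 0.1649 × 51.7 = 8.53 μM.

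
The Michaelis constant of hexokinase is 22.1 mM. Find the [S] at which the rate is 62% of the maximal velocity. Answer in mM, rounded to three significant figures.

v/Vmax = [S]/(Km+[S]) = 0.62, so [S] = Km·0.62/(1 − 0.62) = 22.1 × 1.632.
[S] = 36.1 mM.

36.1 mM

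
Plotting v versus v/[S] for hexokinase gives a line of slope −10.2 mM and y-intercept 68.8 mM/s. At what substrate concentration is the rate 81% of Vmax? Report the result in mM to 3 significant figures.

The Eadie–Hofstee slope gives Km = 10.2 mM (slope = −Km).
v/Vmax = [S]/(Km+[S]) = 0.81 ⇒ [S] = Km·0.81/(1−0.81) = 10.2 × 4.263 = 43.5 mM.

43.5 mM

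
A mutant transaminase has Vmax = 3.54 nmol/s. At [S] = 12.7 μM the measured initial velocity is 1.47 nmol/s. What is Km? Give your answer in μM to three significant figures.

17.9 μM

v/Vmax = 1.47/3.54 = 0.4153 = [S]/(Km+[S]).
So Km + [S] = [S]/0.4153 = 30.58 μM, giving Km = 30.58 − 12.7 = 17.9 μM.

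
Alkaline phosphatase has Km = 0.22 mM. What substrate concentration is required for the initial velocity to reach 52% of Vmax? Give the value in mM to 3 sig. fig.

v/Vmax = [S]/(Km+[S]) = 0.52, so [S] = Km·0.52/(1 − 0.52) = 0.22 × 1.083.
[S] = 0.238 mM.

0.238 mM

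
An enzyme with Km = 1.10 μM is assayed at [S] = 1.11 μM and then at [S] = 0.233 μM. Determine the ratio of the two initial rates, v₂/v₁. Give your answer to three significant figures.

Since Vmax cancels, v₂/v₁ = [S]₂(Km+[S]₁) / [S]₁(Km+[S]₂).
= 0.233×(1.10+1.11) / (1.11×(1.10+0.233)) = 0.5149/1.480 = 0.348.

0.348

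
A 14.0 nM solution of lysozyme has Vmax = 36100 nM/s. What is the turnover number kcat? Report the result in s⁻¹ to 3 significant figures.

kcat = Vmax/[E]total = 36100 nM/s / 14.0 nM = 2580 s⁻¹.

2580 s⁻¹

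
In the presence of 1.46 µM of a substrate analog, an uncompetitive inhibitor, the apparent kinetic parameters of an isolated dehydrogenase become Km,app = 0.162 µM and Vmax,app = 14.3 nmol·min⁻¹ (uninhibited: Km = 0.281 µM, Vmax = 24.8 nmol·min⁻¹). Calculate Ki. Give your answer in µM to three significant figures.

Uncompetitive: Vmax,app = Vmax/α (and Km,app = Km/α) with α = 1 + [I]/Ki.
α = Vmax/Vmax,app = 24.8/14.3 = 1.734.
Ki = [I]/(α − 1) = 1.46/0.7343 = 1.99 µM.

1.99 µM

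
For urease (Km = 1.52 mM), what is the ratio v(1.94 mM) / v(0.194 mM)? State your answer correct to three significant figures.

The fractional saturations are [S]/(Km+[S]) = 0.194/1.714 = 0.1132 and 1.94/3.460 = 0.5607.
v₂/v₁ is just their ratio: 0.5607/0.1132 = 4.95.

4.95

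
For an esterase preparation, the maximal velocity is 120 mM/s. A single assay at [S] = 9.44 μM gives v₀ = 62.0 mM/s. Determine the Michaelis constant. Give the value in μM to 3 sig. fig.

From v = Vmax[S]/(Km+[S]), Km = [S](Vmax − v)/v.
Km = 9.44 × (120 − 62.0) / 62.0 = 547.5/62.0 = 8.83 μM.

8.83 μM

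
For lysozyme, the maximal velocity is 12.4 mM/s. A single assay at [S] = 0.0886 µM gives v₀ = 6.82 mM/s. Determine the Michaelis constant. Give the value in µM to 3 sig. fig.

0.0725 µM

From v = Vmax[S]/(Km+[S]), Km = [S](Vmax − v)/v.
Km = 0.0886 × (12.4 − 6.82) / 6.82 = 0.4944/6.82 = 0.0725 µM.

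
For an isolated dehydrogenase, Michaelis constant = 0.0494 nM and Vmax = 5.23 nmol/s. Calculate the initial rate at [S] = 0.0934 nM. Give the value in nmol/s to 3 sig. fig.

v = Vmax·[S]/(Km + [S]) = 5.23 × 0.0934 / (0.0494 + 0.0934)
  = 0.4885 / 0.1428 = 3.42 nmol/s.

3.42 nmol/s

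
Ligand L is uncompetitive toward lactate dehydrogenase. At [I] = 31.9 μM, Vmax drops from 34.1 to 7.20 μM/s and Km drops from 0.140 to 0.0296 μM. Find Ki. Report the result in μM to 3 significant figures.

Uncompetitive: Vmax,app = Vmax/α (and Km,app = Km/α) with α = 1 + [I]/Ki.
α = Vmax/Vmax,app = 34.1/7.20 = 4.736.
Since α = 1 + [I]/Ki, [I]/Ki = 4.736 − 1 = 3.736 and Ki = 31.9/3.736 = 8.54 μM.

8.54 μM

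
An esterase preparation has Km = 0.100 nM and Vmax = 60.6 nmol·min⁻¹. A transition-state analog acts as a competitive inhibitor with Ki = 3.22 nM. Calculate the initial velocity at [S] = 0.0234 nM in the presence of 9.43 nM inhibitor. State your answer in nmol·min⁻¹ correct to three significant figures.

With α = 1 + [I]/Ki = 1 + 9.43/3.22 = 3.929, the competitive rate law is v = Vmax[S] / (αKm + [S]).
v = 60.6×0.0234 / (3.929×0.100 + 0.0234) = 1.418/0.4163 = 3.41 nmol·min⁻¹.

3.41 nmol·min⁻¹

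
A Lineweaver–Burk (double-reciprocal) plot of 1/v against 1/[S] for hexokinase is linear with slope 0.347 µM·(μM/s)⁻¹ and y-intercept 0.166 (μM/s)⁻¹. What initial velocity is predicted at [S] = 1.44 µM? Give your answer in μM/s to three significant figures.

The y-intercept is 1/Vmax, so Vmax = 1/0.166 = 6.02 μM/s.
The slope is Km/Vmax, so Km = 0.347 × 6.02 = 2.09 µM.
Then v = 6.02 × 1.44/(2.09 + 1.44) = 2.46 μM/s.

2.46 μM/s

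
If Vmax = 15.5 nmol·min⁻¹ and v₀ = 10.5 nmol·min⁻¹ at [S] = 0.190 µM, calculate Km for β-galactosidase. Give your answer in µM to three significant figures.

From v = Vmax[S]/(Km+[S]), Km = [S](Vmax − v)/v.
Km = 0.190 × (15.5 − 10.5) / 10.5 = 0.9500/10.5 = 0.0905 µM.

0.0905 µM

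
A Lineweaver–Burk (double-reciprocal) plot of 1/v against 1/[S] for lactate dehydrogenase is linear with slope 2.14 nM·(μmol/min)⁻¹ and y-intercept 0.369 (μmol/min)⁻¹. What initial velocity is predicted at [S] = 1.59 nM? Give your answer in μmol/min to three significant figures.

0.583 μmol/min

The y-intercept is 1/Vmax, so Vmax = 1/0.369 = 2.71 μmol/min.
The slope is Km/Vmax, so Km = 2.14 × 2.71 = 5.80 nM.
Then v = 2.71 × 1.59/(5.80 + 1.59) = 0.583 μmol/min.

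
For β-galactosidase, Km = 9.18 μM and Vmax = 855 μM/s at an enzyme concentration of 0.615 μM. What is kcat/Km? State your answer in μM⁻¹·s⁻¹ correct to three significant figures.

kcat = Vmax/[E]total = 855/0.615 = 1390 s⁻¹.
kcat/Km = 1390/9.18 = 151 μM⁻¹·s⁻¹.

151 μM⁻¹·s⁻¹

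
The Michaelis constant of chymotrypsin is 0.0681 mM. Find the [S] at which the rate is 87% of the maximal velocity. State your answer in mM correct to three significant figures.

0.456 mM

v/Vmax = [S]/(Km+[S]) = 0.87, so [S] = Km·0.87/(1 − 0.87) = 0.0681 × 6.692.
[S] = 0.456 mM.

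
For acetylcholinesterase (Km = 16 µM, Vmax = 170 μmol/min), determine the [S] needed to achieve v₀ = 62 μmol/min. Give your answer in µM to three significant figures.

9.19 µM

Rearranging v = Vmax[S]/(Km+[S]) gives [S] = Km·v/(Vmax − v).
[S] = 16 × 62 / (170 − 62) = 992.0/108.0 = 9.19 µM.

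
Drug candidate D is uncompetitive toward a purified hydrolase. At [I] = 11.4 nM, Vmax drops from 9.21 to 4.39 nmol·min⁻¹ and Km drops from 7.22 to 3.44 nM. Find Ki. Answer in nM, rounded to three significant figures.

Uncompetitive: Vmax,app = Vmax/α (and Km,app = Km/α) with α = 1 + [I]/Ki.
α = Vmax/Vmax,app = 9.21/4.39 = 2.098.
Ki = [I]/(α − 1) = 11.4/1.098 = 10.4 nM.

10.4 nM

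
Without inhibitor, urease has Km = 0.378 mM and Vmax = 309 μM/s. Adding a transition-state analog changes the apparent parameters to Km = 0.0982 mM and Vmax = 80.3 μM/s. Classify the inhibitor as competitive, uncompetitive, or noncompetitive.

uncompetitive

Both Km and Vmax decrease by the same factor (~3.85-fold) — characteristic of uncompetitive inhibition.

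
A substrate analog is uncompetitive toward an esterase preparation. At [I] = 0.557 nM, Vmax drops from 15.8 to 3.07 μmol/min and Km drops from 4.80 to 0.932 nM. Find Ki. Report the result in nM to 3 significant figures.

0.134 nM

Uncompetitive: Vmax,app = Vmax/α (and Km,app = Km/α) with α = 1 + [I]/Ki.
α = Vmax/Vmax,app = 15.8/3.07 = 5.147.
Since α = 1 + [I]/Ki, [I]/Ki = 5.147 − 1 = 4.147 and Ki = 0.557/4.147 = 0.134 nM.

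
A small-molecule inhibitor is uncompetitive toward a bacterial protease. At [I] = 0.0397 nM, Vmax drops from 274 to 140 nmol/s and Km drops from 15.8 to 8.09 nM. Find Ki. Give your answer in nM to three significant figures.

Uncompetitive: Vmax,app = Vmax/α (and Km,app = Km/α) with α = 1 + [I]/Ki.
α = Vmax/Vmax,app = 274/140 = 1.957.
Ki = [I]/(α − 1) = 0.0397/0.9571 = 0.0415 nM.

0.0415 nM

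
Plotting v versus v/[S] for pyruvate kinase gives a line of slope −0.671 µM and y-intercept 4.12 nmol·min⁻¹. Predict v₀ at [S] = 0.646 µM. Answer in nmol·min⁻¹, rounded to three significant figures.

2.02 nmol·min⁻¹

In the Eadie–Hofstee form v = Vmax − Km·(v/[S]), the slope is −Km and the intercept is Vmax, so Km = 0.671 µM and Vmax = 4.12 nmol·min⁻¹.
v = 4.12 × 0.646/(0.671 + 0.646) = 2.02 nmol·min⁻¹.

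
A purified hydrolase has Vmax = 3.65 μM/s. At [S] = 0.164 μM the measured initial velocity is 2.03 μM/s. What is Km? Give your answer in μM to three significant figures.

v/Vmax = 2.03/3.65 = 0.5562 = [S]/(Km+[S]).
So Km + [S] = [S]/0.5562 = 0.2949 μM, giving Km = 0.2949 − 0.164 = 0.131 μM.

0.131 μM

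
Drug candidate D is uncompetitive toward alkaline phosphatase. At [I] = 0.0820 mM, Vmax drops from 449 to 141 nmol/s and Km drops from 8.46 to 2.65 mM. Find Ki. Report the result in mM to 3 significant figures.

Uncompetitive: Vmax,app = Vmax/α (and Km,app = Km/α) with α = 1 + [I]/Ki.
α = Vmax/Vmax,app = 449/141 = 3.184.
Since α = 1 + [I]/Ki, [I]/Ki = 3.184 − 1 = 2.184 and Ki = 0.0820/2.184 = 0.0375 mM.

0.0375 mM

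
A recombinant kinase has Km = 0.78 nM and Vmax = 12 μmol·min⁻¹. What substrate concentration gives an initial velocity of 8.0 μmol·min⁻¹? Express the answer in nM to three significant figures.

1.56 nM

The required fractional saturation is v/Vmax = 8.0/12 = 0.6667.
Then [S]/(Km+[S]) = 0.6667 ⇒ [S] = 0.78 × 0.6667/(1 − 0.6667) = 1.56 nM.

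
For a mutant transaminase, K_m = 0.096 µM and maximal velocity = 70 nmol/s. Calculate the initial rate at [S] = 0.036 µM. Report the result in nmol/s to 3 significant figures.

19.1 nmol/s

v = Vmax·[S]/(Km + [S]) = 70 × 0.036 / (0.096 + 0.036)
  = 2.520 / 0.1320 = 19.1 nmol/s.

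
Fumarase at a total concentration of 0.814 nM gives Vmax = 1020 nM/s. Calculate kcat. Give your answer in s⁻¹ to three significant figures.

kcat = Vmax/[E]total = 1020 nM/s / 0.814 nM = 1250 s⁻¹.

1250 s⁻¹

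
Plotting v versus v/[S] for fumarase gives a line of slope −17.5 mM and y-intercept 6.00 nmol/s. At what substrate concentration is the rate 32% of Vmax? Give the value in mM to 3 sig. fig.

The Eadie–Hofstee slope gives Km = 17.5 mM (slope = −Km).
v/Vmax = [S]/(Km+[S]) = 0.32 ⇒ [S] = Km·0.32/(1−0.32) = 17.5 × 0.4706 = 8.24 mM.

8.24 mM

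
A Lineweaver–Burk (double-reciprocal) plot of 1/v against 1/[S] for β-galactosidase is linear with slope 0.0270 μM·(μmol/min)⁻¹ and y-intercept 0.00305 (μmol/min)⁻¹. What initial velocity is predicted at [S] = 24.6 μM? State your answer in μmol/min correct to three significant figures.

The y-intercept is 1/Vmax, so Vmax = 1/0.00305 = 328 μmol/min.
The slope is Km/Vmax, so Km = 0.0270 × 328 = 8.85 μM.
Then v = 328 × 24.6/(8.85 + 24.6) = 241 μmol/min.

241 μmol/min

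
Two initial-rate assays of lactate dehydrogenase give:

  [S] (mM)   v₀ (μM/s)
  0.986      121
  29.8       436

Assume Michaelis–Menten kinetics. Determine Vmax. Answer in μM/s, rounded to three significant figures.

479 μM/s

In reciprocal form, 1/v = (Km/Vmax)·(1/[S]) + 1/Vmax. The two points give (1/[S], 1/v) = (1.014, 0.008264) and (0.03356, 0.002294).
Slope = (0.008264 − 0.002294)/(1.014 − 0.03356) = 0.006089; intercept = 0.008264 − 0.006089×1.014 = 0.002089.
Vmax = 1/intercept = 479 μM/s; Km = slope × Vmax = 0.006089 × 479 = 2.91 mM.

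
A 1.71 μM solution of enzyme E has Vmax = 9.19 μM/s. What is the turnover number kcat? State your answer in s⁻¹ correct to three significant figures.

kcat = Vmax/[E]total = 9.19 μM/s / 1.71 μM = 5.37 s⁻¹.

5.37 s⁻¹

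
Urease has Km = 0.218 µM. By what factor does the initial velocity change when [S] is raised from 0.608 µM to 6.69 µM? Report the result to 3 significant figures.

The fractional saturations are [S]/(Km+[S]) = 0.608/0.8260 = 0.7361 and 6.69/6.908 = 0.9684.
v₂/v₁ is just their ratio: 0.9684/0.7361 = 1.32.

1.32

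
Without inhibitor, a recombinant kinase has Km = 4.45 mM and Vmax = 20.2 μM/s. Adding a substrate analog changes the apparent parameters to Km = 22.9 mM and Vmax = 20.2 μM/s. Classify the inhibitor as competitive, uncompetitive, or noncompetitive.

Km increases (4.45 → 22.9 mM) while Vmax is unchanged — the hallmark of competitive inhibition.

competitive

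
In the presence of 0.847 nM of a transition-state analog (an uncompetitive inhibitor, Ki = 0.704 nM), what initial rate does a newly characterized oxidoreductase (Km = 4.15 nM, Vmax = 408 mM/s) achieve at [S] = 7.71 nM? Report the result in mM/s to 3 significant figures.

149 mM/s

α = 1 + [I]/Ki = 1 + 0.847/0.704 = 2.203.
For an uncompetitive inhibitor, both parameters are divided by α, giving Vmax/α and Km/α: Km,app = 1.88 nM, Vmax,app = 185 mM/s.
v = Vmax,app·[S]/(Km,app + [S]) = 185 × 7.71/(1.88 + 7.71) = 149 mM/s.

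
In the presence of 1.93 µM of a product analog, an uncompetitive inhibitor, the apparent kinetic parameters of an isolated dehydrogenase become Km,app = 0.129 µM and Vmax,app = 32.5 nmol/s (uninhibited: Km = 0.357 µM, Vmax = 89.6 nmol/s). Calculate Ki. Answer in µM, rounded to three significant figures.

1.10 µM

Uncompetitive: Vmax,app = Vmax/α (and Km,app = Km/α) with α = 1 + [I]/Ki.
α = Vmax/Vmax,app = 89.6/32.5 = 2.757.
Ki = [I]/(α − 1) = 1.93/1.757 = 1.10 µM.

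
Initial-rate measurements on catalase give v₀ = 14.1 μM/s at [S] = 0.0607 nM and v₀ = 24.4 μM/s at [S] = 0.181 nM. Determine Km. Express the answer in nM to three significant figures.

0.106 nM

In reciprocal form, 1/v = (Km/Vmax)·(1/[S]) + 1/Vmax. The two points give (1/[S], 1/v) = (16.47, 0.07092) and (5.525, 0.04098).
Slope = (0.07092 − 0.04098)/(16.47 − 5.525) = 0.002734; intercept = 0.07092 − 0.002734×16.47 = 0.02588.
Vmax = 1/intercept = 38.6 μM/s; Km = slope × Vmax = 0.002734 × 38.6 = 0.106 nM.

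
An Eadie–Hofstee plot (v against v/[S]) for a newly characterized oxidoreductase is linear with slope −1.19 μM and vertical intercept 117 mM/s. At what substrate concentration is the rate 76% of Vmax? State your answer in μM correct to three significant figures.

The Eadie–Hofstee slope gives Km = 1.19 μM (slope = −Km).
v/Vmax = [S]/(Km+[S]) = 0.76 ⇒ [S] = Km·0.76/(1−0.76) = 1.19 × 3.167 = 3.77 μM.

3.77 μM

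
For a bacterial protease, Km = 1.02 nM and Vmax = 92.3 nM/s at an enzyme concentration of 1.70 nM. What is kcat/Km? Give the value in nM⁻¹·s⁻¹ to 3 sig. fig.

53.2 nM⁻¹·s⁻¹

kcat = Vmax/[E]total = 92.3/1.70 = 54.3 s⁻¹.
kcat/Km = 54.3/1.02 = 53.2 nM⁻¹·s⁻¹.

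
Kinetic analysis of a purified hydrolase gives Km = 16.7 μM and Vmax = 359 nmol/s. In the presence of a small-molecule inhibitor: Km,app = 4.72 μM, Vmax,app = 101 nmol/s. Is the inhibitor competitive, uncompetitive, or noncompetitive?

uncompetitive

Both Km and Vmax decrease by the same factor (~3.54-fold) — characteristic of uncompetitive inhibition.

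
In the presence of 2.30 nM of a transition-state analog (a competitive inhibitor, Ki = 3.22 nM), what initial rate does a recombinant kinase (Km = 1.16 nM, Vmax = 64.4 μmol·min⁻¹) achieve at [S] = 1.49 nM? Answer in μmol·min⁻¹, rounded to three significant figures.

27.6 μmol·min⁻¹

With α = 1 + [I]/Ki = 1 + 2.30/3.22 = 1.714, the competitive rate law is v = Vmax[S] / (αKm + [S]).
v = 64.4×1.49 / (1.714×1.16 + 1.49) = 95.96/3.479 = 27.6 μmol·min⁻¹.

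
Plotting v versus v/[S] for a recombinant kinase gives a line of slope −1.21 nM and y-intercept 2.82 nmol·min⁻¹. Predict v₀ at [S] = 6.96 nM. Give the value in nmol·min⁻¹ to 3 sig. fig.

In the Eadie–Hofstee form v = Vmax − Km·(v/[S]), the slope is −Km and the intercept is Vmax, so Km = 1.21 nM and Vmax = 2.82 nmol·min⁻¹.
v = 2.82 × 6.96/(1.21 + 6.96) = 2.40 nmol·min⁻¹.

2.40 nmol·min⁻¹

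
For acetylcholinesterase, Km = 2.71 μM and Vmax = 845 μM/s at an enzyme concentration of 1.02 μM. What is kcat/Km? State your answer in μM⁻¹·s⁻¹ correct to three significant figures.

306 μM⁻¹·s⁻¹

kcat = Vmax/[E]total = 845/1.02 = 828 s⁻¹.
kcat/Km = 828/2.71 = 306 μM⁻¹·s⁻¹.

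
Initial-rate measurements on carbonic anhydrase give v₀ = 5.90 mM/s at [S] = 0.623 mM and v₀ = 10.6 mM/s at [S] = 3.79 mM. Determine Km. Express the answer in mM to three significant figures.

In reciprocal form, 1/v = (Km/Vmax)·(1/[S]) + 1/Vmax. The two points give (1/[S], 1/v) = (1.605, 0.1695) and (0.2639, 0.09434).
Slope = (0.1695 − 0.09434)/(1.605 − 0.2639) = 0.05603; intercept = 0.1695 − 0.05603×1.605 = 0.07956.
Vmax = 1/intercept = 12.6 mM/s; Km = slope × Vmax = 0.05603 × 12.6 = 0.704 mM.

0.704 mM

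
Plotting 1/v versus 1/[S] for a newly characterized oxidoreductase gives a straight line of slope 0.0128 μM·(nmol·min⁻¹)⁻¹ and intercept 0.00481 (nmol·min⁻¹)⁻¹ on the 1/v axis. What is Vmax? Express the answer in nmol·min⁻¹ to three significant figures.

208 nmol·min⁻¹

The y-intercept of a Lineweaver–Burk plot equals 1/Vmax, so Vmax = 1/0.00481 = 208 nmol·min⁻¹.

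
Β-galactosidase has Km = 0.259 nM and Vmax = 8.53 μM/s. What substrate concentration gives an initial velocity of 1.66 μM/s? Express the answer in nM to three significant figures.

0.0626 nM

Rearranging v = Vmax[S]/(Km+[S]) gives [S] = Km·v/(Vmax − v).
[S] = 0.259 × 1.66 / (8.53 − 1.66) = 0.4299/6.870 = 0.0626 nM.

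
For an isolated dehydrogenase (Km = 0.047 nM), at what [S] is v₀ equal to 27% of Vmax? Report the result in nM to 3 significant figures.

v/Vmax = [S]/(Km+[S]) = 0.27, so [S] = Km·0.27/(1 − 0.27) = 0.047 × 0.3699.
[S] = 0.0174 nM.

0.0174 nM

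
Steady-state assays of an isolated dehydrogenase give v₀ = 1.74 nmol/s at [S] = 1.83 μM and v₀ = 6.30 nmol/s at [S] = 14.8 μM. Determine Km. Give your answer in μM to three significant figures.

From v = Vmax[S]/(Km+[S]), each point gives Vmax = v(Km+[S])/[S].
Equating: 1.74(Km+1.83)/1.83 = 6.30(Km+14.8)/14.8.
0.9508·Km + 1.74 = 0.4257·Km + 6.30, so (0.9508 − 0.4257)·Km = 6.30 − 1.74.
Km = 4.560/0.5251 = 8.68 μM; then Vmax = 1.74(8.68+1.83)/1.83 = 10.0 nmol/s.

8.68 μM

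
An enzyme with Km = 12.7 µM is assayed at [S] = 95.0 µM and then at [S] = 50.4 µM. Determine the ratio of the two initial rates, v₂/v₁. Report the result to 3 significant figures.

Since Vmax cancels, v₂/v₁ = [S]₂(Km+[S]₁) / [S]₁(Km+[S]₂).
= 50.4×(12.7+95.0) / (95.0×(12.7+50.4)) = 5428/5994 = 0.906.

0.906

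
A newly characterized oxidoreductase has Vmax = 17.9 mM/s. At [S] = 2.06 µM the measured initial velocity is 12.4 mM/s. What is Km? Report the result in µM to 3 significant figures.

0.914 µM

From v = Vmax[S]/(Km+[S]), Km = [S](Vmax − v)/v.
Km = 2.06 × (17.9 − 12.4) / 12.4 = 11.33/12.4 = 0.914 µM.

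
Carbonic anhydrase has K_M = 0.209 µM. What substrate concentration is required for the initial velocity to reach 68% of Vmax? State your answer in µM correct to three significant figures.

v/Vmax = [S]/(Km+[S]) = 0.68, so [S] = Km·0.68/(1 − 0.68) = 0.209 × 2.125.
[S] = 0.444 µM.

0.444 µM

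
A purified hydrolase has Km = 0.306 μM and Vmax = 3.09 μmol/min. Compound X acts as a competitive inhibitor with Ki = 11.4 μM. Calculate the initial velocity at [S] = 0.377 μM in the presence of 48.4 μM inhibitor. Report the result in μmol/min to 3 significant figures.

0.588 μmol/min

α = 1 + [I]/Ki = 1 + 48.4/11.4 = 5.246.
For a competitive inhibitor, Vmax is unchanged and the apparent Km becomes α·Km: Km,app = 1.61 μM, Vmax,app = 3.09 μmol/min.
v = Vmax,app·[S]/(Km,app + [S]) = 3.09 × 0.377/(1.61 + 0.377) = 0.588 μmol/min.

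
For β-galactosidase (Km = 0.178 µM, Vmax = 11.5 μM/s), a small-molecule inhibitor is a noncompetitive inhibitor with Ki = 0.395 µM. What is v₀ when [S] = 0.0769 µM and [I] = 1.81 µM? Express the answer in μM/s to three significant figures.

α = 1 + [I]/Ki = 1 + 1.81/0.395 = 5.582.
For a noncompetitive inhibitor, Vmax is reduced to Vmax/α while Km is unchanged: Km,app = 0.178 µM, Vmax,app = 2.06 μM/s.
v = Vmax,app·[S]/(Km,app + [S]) = 2.06 × 0.0769/(0.178 + 0.0769) = 0.622 μM/s.

0.622 μM/s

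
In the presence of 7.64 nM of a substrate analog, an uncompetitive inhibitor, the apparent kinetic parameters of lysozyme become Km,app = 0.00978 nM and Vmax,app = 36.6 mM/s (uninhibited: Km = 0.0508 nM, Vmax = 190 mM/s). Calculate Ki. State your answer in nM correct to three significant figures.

1.82 nM

Uncompetitive: Vmax,app = Vmax/α (and Km,app = Km/α) with α = 1 + [I]/Ki.
α = Vmax/Vmax,app = 190/36.6 = 5.191.
Ki = [I]/(α − 1) = 7.64/4.191 = 1.82 nM.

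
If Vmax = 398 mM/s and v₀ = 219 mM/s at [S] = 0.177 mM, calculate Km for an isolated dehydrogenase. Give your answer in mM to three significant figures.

0.145 mM

v/Vmax = 219/398 = 0.5503 = [S]/(Km+[S]).
So Km + [S] = [S]/0.5503 = 0.3217 mM, giving Km = 0.3217 − 0.177 = 0.145 mM.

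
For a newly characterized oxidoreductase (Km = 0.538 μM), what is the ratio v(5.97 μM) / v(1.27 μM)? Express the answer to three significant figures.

1.31

The fractional saturations are [S]/(Km+[S]) = 1.27/1.808 = 0.7024 and 5.97/6.508 = 0.9173.
v₂/v₁ is just their ratio: 0.9173/0.7024 = 1.31.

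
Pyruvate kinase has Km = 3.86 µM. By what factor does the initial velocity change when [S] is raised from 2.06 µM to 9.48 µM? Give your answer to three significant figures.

The fractional saturations are [S]/(Km+[S]) = 2.06/5.920 = 0.3480 and 9.48/13.34 = 0.7106.
v₂/v₁ is just their ratio: 0.7106/0.3480 = 2.04.

2.04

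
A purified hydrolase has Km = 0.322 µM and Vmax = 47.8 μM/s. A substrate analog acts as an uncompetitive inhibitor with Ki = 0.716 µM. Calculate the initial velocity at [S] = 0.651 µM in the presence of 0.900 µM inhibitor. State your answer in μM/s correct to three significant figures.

With α = 1 + [I]/Ki = 1 + 0.900/0.716 = 2.257, the uncompetitive rate law is v = (Vmax/α)·[S] / (Km/α + [S]).
v = (47.8/2.257)×0.651 / (0.322/2.257 + 0.651) = 13.79/0.7937 = 17.4 μM/s.

17.4 μM/s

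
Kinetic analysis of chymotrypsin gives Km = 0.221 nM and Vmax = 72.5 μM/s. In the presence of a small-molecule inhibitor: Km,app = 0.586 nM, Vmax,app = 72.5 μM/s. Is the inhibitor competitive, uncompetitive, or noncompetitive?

Km increases (0.221 → 0.586 nM) while Vmax is unchanged — the hallmark of competitive inhibition.

competitive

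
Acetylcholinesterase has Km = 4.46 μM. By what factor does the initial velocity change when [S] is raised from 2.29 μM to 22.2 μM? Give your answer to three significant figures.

2.45

Since Vmax cancels, v₂/v₁ = [S]₂(Km+[S]₁) / [S]₁(Km+[S]₂).
= 22.2×(4.46+2.29) / (2.29×(4.46+22.2)) = 149.8/61.05 = 2.45.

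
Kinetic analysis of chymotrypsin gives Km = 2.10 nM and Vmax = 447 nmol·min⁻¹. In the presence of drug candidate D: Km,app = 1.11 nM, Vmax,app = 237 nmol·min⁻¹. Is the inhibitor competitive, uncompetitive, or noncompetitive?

Both Km and Vmax decrease by the same factor (~1.89-fold) — characteristic of uncompetitive inhibition.

uncompetitive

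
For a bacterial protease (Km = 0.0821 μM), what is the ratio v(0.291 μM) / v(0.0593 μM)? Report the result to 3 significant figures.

1.86

The fractional saturations are [S]/(Km+[S]) = 0.0593/0.1414 = 0.4194 and 0.291/0.3731 = 0.7800.
v₂/v₁ is just their ratio: 0.7800/0.4194 = 1.86.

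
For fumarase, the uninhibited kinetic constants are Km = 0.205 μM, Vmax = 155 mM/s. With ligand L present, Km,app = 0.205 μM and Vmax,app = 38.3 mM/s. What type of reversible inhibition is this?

Vmax decreases (155 → 38.3 mM/s) while Km is unchanged — pure noncompetitive inhibition.

noncompetitive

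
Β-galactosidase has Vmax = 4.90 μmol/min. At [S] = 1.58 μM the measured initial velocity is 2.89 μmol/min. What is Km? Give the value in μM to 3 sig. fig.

1.10 μM

From v = Vmax[S]/(Km+[S]), Km = [S](Vmax − v)/v.
Km = 1.58 × (4.90 − 2.89) / 2.89 = 3.176/2.89 = 1.10 μM.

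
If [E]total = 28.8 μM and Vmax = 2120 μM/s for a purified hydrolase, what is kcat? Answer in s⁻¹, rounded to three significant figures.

73.6 s⁻¹

kcat = Vmax/[E]total = 2120 μM/s / 28.8 μM = 73.6 s⁻¹.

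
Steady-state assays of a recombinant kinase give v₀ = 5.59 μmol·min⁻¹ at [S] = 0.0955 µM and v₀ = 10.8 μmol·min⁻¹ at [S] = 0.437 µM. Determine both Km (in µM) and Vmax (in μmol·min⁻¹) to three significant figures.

Km = 0.154 µM; Vmax = 14.6 μmol·min⁻¹

From v = Vmax[S]/(Km+[S]), each point gives Vmax = v(Km+[S])/[S].
Equating: 5.59(Km+0.0955)/0.0955 = 10.8(Km+0.437)/0.437.
58.53·Km + 5.59 = 24.71·Km + 10.8, so (58.53 − 24.71)·Km = 10.8 − 5.59.
Km = 5.210/33.82 = 0.154 µM; then Vmax = 5.59(0.154+0.0955)/0.0955 = 14.6 μmol·min⁻¹.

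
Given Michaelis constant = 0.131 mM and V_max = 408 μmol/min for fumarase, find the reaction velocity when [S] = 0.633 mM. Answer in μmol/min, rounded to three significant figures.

v = Vmax·[S]/(Km + [S]) = 408 × 0.633 / (0.131 + 0.633)
  = 258.3 / 0.7640 = 338 μmol/min.

338 μmol/min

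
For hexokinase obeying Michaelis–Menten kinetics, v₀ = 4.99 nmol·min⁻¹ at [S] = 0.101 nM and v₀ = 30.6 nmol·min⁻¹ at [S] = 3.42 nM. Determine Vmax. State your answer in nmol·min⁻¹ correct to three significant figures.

In reciprocal form, 1/v = (Km/Vmax)·(1/[S]) + 1/Vmax. The two points give (1/[S], 1/v) = (9.901, 0.2004) and (0.2924, 0.03268).
Slope = (0.2004 − 0.03268)/(9.901 − 0.2924) = 0.01746; intercept = 0.2004 − 0.01746×9.901 = 0.02758.
Vmax = 1/intercept = 36.3 nmol·min⁻¹; Km = slope × Vmax = 0.01746 × 36.3 = 0.633 nM.

36.3 nmol·min⁻¹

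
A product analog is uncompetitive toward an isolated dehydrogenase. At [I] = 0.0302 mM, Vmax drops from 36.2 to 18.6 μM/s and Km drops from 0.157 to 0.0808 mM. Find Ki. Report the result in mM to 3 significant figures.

Uncompetitive: Vmax,app = Vmax/α (and Km,app = Km/α) with α = 1 + [I]/Ki.
α = Vmax/Vmax,app = 36.2/18.6 = 1.946.
Since α = 1 + [I]/Ki, [I]/Ki = 1.946 − 1 = 0.9462 and Ki = 0.0302/0.9462 = 0.0319 mM.

0.0319 mM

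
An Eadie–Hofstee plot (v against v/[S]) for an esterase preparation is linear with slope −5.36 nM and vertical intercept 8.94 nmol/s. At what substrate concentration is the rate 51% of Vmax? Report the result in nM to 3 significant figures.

The Eadie–Hofstee slope gives Km = 5.36 nM (slope = −Km).
v/Vmax = [S]/(Km+[S]) = 0.51 ⇒ [S] = Km·0.51/(1−0.51) = 5.36 × 1.041 = 5.58 nM.

5.58 nM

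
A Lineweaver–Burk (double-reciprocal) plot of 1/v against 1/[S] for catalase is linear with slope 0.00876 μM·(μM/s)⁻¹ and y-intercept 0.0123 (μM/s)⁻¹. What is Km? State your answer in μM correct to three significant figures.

y-intercept = 1/Vmax ⇒ Vmax = 81.3 μM/s; slope = Km/Vmax ⇒ Km = slope × Vmax.
Km = 0.00876 × 81.3 = 0.712 μM.

0.712 μM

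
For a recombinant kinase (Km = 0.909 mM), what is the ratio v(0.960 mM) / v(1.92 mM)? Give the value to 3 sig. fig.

0.757

Since Vmax cancels, v₂/v₁ = [S]₂(Km+[S]₁) / [S]₁(Km+[S]₂).
= 0.960×(0.909+1.92) / (1.92×(0.909+0.960)) = 2.716/3.588 = 0.757.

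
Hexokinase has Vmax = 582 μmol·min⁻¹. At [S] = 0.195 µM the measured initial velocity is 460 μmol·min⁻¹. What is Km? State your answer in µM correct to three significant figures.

v/Vmax = 460/582 = 0.7904 = [S]/(Km+[S]).
So Km + [S] = [S]/0.7904 = 0.2467 µM, giving Km = 0.2467 − 0.195 = 0.0517 µM.

0.0517 µM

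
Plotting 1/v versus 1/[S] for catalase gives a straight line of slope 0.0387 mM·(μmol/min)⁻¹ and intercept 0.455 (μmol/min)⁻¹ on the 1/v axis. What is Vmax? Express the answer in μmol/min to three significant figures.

The y-intercept of a Lineweaver–Burk plot equals 1/Vmax, so Vmax = 1/0.455 = 2.20 μmol/min.

2.20 μmol/min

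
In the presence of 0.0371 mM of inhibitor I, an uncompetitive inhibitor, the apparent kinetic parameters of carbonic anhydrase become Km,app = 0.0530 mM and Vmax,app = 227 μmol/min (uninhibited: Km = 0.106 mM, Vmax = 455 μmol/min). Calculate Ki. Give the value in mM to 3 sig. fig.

0.0369 mM

Uncompetitive: Vmax,app = Vmax/α (and Km,app = Km/α) with α = 1 + [I]/Ki.
α = Vmax/Vmax,app = 455/227 = 2.004.
Ki = [I]/(α − 1) = 0.0371/1.004 = 0.0369 mM.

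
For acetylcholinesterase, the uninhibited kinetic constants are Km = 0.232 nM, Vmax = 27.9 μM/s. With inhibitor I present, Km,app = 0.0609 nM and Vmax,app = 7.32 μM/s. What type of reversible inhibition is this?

Both Km and Vmax decrease by the same factor (~3.81-fold) — characteristic of uncompetitive inhibition.

uncompetitive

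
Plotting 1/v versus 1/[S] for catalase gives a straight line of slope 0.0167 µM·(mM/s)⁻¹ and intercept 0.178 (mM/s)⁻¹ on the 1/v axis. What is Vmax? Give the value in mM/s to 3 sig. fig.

5.62 mM/s

The y-intercept of a Lineweaver–Burk plot equals 1/Vmax, so Vmax = 1/0.178 = 5.62 mM/s.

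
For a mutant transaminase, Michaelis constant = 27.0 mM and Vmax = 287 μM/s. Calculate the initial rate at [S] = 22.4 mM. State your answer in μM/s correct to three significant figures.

[S]/(Km+[S]) = 22.4/49.40 = 0.4534, the fractional saturation.
v = 0.4534 × Vmax = 0.4534 × 287 = 130 μM/s.

130 μM/s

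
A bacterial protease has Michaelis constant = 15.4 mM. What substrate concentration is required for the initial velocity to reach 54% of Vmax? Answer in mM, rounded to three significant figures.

18.1 mM

v/Vmax = [S]/(Km+[S]) = 0.54, so [S] = Km·0.54/(1 − 0.54) = 15.4 × 1.174.
[S] = 18.1 mM.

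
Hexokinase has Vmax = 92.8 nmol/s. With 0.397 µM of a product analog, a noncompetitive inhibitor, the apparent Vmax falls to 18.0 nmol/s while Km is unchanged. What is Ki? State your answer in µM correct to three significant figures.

0.0955 µM

Noncompetitive: Vmax,app = Vmax/α with α = 1 + [I]/Ki.
α = Vmax/Vmax,app = 92.8/18.0 = 5.156.
Ki = [I]/(α − 1) = 0.397/4.156 = 0.0955 µM.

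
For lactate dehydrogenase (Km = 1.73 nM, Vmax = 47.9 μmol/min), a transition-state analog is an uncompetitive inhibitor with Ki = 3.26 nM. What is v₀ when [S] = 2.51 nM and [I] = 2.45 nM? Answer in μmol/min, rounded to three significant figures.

19.6 μmol/min

With α = 1 + [I]/Ki = 1 + 2.45/3.26 = 1.752, the uncompetitive rate law is v = (Vmax/α)·[S] / (Km/α + [S]).
v = (47.9/1.752)×2.51 / (1.73/1.752 + 2.51) = 68.64/3.498 = 19.6 μmol/min.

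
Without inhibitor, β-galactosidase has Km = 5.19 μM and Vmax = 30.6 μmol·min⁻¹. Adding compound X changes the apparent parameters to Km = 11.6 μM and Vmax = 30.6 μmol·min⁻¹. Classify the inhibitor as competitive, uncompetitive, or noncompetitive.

Km increases (5.19 → 11.6 μM) while Vmax is unchanged — the hallmark of competitive inhibition.

competitive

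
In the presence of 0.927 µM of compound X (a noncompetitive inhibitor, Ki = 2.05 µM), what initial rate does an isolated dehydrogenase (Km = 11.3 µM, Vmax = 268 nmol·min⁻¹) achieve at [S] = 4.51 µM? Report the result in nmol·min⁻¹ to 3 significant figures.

α = 1 + [I]/Ki = 1 + 0.927/2.05 = 1.452.
For a noncompetitive inhibitor, Vmax is reduced to Vmax/α while Km is unchanged: Km,app = 11.3 µM, Vmax,app = 185 nmol·min⁻¹.
v = Vmax,app·[S]/(Km,app + [S]) = 185 × 4.51/(11.3 + 4.51) = 52.6 nmol·min⁻¹.

52.6 nmol·min⁻¹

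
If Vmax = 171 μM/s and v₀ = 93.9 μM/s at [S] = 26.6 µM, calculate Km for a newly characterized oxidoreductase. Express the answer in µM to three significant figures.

From v = Vmax[S]/(Km+[S]), Km = [S](Vmax − v)/v.
Km = 26.6 × (171 − 93.9) / 93.9 = 2051/93.9 = 21.8 µM.

21.8 µM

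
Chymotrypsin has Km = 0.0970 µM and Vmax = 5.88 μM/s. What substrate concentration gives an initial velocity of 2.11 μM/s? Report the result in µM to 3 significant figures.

The required fractional saturation is v/Vmax = 2.11/5.88 = 0.3588.
Then [S]/(Km+[S]) = 0.3588 ⇒ [S] = 0.0970 × 0.3588/(1 − 0.3588) = 0.0543 µM.

0.0543 µM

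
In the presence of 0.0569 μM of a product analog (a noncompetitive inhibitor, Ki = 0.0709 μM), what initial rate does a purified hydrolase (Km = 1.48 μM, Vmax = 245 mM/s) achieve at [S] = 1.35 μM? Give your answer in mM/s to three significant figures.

With α = 1 + [I]/Ki = 1 + 0.0569/0.0709 = 1.803, the noncompetitive rate law is v = (Vmax/α)·[S] / (Km + [S]).
v = (245/1.803)×1.35 / (1.48 + 1.35) = 183.5/2.830 = 64.8 mM/s.

64.8 mM/s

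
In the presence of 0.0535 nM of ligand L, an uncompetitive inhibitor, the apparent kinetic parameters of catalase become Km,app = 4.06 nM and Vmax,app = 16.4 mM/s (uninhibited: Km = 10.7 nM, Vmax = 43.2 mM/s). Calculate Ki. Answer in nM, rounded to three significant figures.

Uncompetitive: Vmax,app = Vmax/α (and Km,app = Km/α) with α = 1 + [I]/Ki.
α = Vmax/Vmax,app = 43.2/16.4 = 2.634.
Ki = [I]/(α − 1) = 0.0535/1.634 = 0.0327 nM.

0.0327 nM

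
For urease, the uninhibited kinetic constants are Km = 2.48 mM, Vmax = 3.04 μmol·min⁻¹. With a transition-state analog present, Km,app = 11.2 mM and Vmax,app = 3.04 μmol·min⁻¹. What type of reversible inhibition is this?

competitive

Km increases (2.48 → 11.2 mM) while Vmax is unchanged — the hallmark of competitive inhibition.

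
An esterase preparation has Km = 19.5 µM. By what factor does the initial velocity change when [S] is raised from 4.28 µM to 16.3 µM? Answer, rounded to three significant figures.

2.53

Since Vmax cancels, v₂/v₁ = [S]₂(Km+[S]₁) / [S]₁(Km+[S]₂).
= 16.3×(19.5+4.28) / (4.28×(19.5+16.3)) = 387.6/153.2 = 2.53.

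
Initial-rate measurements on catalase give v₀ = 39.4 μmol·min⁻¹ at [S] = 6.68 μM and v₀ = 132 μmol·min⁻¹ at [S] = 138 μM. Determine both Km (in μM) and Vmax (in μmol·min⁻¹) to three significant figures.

Km = 18.7 μM; Vmax = 150 μmol·min⁻¹

From v = Vmax[S]/(Km+[S]), each point gives Vmax = v(Km+[S])/[S].
Equating: 39.4(Km+6.68)/6.68 = 132(Km+138)/138.
5.898·Km + 39.4 = 0.9565·Km + 132, so (5.898 − 0.9565)·Km = 132 − 39.4.
Km = 92.60/4.942 = 18.7 μM; then Vmax = 39.4(18.7+6.68)/6.68 = 150 μmol·min⁻¹.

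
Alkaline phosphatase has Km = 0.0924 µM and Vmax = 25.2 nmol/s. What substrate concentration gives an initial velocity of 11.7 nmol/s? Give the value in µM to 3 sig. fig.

Rearranging v = Vmax[S]/(Km+[S]) gives [S] = Km·v/(Vmax − v).
[S] = 0.0924 × 11.7 / (25.2 − 11.7) = 1.081/13.50 = 0.0801 µM.

0.0801 µM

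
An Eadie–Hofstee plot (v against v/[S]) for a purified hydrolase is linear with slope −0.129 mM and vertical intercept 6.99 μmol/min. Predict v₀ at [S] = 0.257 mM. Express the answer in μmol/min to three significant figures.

4.65 μmol/min

In the Eadie–Hofstee form v = Vmax − Km·(v/[S]), the slope is −Km and the intercept is Vmax, so Km = 0.129 mM and Vmax = 6.99 μmol/min.
v = 6.99 × 0.257/(0.129 + 0.257) = 4.65 μmol/min.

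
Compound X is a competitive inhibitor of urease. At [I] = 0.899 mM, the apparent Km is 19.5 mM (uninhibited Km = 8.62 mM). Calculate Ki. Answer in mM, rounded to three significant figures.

Competitive: Km,app = α·Km with α = 1 + [I]/Ki.
α = Km,app/Km = 19.5/8.62 = 2.262.
Since α = 1 + [I]/Ki, [I]/Ki = 2.262 − 1 = 1.262 and Ki = 0.899/1.262 = 0.712 mM.

0.712 mM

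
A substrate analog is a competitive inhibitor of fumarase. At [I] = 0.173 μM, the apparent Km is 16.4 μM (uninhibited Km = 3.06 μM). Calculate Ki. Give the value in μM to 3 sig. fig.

0.0397 μM

Competitive: Km,app = α·Km with α = 1 + [I]/Ki.
α = Km,app/Km = 16.4/3.06 = 5.359.
Since α = 1 + [I]/Ki, [I]/Ki = 5.359 − 1 = 4.359 and Ki = 0.173/4.359 = 0.0397 μM.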